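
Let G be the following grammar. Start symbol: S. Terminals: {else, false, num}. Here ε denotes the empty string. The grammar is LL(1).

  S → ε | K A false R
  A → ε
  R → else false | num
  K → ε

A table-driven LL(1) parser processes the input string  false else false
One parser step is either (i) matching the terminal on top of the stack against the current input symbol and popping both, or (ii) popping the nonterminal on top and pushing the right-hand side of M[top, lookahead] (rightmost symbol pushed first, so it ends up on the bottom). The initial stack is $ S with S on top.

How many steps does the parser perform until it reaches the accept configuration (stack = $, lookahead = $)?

     Stack          Input               Action
  1  $ S            false else false $  expand S → K A false R
  2  $ R false A K  false else false $  expand K → ε
  3  $ R false A    false else false $  expand A → ε
  4  $ R false      false else false $  match false
  5  $ R            else false $        expand R → else false
  6  $ false else   else false $        match else
  7  $ false        false $             match false
Accept reached after 7 steps.

7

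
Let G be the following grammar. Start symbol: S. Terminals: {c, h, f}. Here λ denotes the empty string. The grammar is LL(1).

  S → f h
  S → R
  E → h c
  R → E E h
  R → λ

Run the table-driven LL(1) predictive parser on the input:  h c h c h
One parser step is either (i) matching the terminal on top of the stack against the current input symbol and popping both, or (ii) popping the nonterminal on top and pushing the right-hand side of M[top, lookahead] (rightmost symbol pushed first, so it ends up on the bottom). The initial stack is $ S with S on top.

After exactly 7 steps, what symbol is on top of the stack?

c

     Stack      Input        Action
  1  $ S        h c h c h $  expand S → R
  2  $ R        h c h c h $  expand R → E E h
  3  $ h E E    h c h c h $  expand E → h c
  4  $ h E c h  h c h c h $  match h
  5  $ h E c    c h c h $    match c
  6  $ h E      h c h $      expand E → h c
  7  $ h c h    h c h $      match h
Stack after step 7: $ h c (top = c).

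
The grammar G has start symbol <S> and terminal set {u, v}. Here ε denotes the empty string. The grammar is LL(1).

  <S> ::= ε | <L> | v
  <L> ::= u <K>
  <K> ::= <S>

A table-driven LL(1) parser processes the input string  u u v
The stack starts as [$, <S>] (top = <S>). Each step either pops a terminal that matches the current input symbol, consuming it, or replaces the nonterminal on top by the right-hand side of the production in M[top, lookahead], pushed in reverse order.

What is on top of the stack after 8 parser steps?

     Stack    Input    Action
  1  $ <S>    u u v $  expand <S> ::= <L>
  2  $ <L>    u u v $  expand <L> ::= u <K>
  3  $ <K> u  u u v $  match u
  4  $ <K>    u v $    expand <K> ::= <S>
  5  $ <S>    u v $    expand <S> ::= <L>
  6  $ <L>    u v $    expand <L> ::= u <K>
  7  $ <K> u  u v $    match u
  8  $ <K>    v $      expand <K> ::= <S>
Stack after step 8: $ <S> (top = <S>).

<S>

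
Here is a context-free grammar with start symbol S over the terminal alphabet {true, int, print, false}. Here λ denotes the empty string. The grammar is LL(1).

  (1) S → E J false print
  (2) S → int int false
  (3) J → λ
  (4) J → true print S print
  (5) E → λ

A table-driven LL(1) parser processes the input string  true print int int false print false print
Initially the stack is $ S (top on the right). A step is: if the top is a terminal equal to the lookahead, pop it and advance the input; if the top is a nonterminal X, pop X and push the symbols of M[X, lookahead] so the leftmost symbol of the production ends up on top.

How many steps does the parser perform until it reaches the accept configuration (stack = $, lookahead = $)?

step 1: stack=$ S  input=true print int int false print false print $  — expand S → E J false print
step 2: stack=$ print false J E  input=true print int int false print false print $  — expand E → λ
step 3: stack=$ print false J  input=true print int int false print false print $  — expand J → true print S print
step 4: stack=$ print false print S print true  input=true print int int false print false print $  — match true
step 5: stack=$ print false print S print  input=print int int false print false print $  — match print
step 6: stack=$ print false print S  input=int int false print false print $  — expand S → int int false
step 7: stack=$ print false print false int int  input=int int false print false print $  — match int
step 8: stack=$ print false print false int  input=int false print false print $  — match int
step 9: stack=$ print false print false  input=false print false print $  — match false
step 10: stack=$ print false print  input=print false print $  — match print
step 11: stack=$ print false  input=false print $  — match false
step 12: stack=$ print  input=print $  — match print
Accept reached after 12 steps.

12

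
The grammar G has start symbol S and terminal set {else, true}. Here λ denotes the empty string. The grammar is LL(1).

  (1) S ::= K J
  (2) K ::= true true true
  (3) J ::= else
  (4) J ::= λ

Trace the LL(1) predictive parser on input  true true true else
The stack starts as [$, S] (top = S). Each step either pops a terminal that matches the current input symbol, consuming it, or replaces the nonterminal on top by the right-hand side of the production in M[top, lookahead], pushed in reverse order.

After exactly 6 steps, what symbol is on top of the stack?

else

     Stack               Input                  Action
  1  $ S                 true true true else $  expand S ::= K J
  2  $ J K               true true true else $  expand K ::= true true true
  3  $ J true true true  true true true else $  match true
  4  $ J true true       true true else $       match true
  5  $ J true            true else $            match true
  6  $ J                 else $                 expand J ::= else
Stack after step 6: $ else (top = else).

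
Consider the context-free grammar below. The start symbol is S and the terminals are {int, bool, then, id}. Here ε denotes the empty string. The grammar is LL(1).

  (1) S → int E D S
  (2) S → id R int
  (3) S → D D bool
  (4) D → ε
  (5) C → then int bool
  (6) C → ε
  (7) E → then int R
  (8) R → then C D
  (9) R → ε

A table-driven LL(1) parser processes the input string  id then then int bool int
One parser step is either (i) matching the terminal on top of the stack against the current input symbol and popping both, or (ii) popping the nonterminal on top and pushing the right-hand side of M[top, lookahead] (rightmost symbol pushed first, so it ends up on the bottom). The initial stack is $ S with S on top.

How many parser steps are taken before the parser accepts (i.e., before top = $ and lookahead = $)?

      Stack                  Input                        Action
   1  $ S                    id then then int bool int $  expand S → id R int
   2  $ int R id             id then then int bool int $  match id
   3  $ int R                then then int bool int $     expand R → then C D
   4  $ int D C then         then then int bool int $     match then
   5  $ int D C              then int bool int $          expand C → then int bool
   6  $ int D bool int then  then int bool int $          match then
   7  $ int D bool int       int bool int $               match int
   8  $ int D bool           bool int $                   match bool
   9  $ int D                int $                        expand D → ε
  10  $ int                  int $                        match int
Accept reached after 10 steps.

10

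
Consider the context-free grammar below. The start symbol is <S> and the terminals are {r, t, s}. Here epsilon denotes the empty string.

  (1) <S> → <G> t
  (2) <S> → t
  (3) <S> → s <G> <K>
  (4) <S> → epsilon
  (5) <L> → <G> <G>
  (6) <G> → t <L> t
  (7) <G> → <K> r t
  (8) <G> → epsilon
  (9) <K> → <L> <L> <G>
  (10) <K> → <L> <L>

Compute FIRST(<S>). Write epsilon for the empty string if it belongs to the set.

{epsilon, r, s, t}

FIRST(<S>) = {epsilon, r, s, t}  (via <G> t)
FIRST(<L>) = {epsilon, r, t}  (via <G> <G>)
FIRST(<G>) = {epsilon, r, t}  (via <K> r t)
FIRST(<K>) = {epsilon, r, t}  (via <L> <L> <G>, <L> <L>)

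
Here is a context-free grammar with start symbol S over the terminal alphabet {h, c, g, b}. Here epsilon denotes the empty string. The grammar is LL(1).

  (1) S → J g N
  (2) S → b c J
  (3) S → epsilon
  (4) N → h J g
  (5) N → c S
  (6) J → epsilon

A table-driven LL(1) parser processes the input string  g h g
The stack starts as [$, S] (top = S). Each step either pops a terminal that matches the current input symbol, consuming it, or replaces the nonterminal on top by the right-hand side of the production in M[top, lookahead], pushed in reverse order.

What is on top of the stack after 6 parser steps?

g

     Stack    Input    Action
  1  $ S      g h g $  expand S → J g N
  2  $ N g J  g h g $  expand J → epsilon
  3  $ N g    g h g $  match g
  4  $ N      h g $    expand N → h J g
  5  $ g J h  h g $    match h
  6  $ g J    g $      expand J → epsilon
Stack after step 6: $ g (top = g).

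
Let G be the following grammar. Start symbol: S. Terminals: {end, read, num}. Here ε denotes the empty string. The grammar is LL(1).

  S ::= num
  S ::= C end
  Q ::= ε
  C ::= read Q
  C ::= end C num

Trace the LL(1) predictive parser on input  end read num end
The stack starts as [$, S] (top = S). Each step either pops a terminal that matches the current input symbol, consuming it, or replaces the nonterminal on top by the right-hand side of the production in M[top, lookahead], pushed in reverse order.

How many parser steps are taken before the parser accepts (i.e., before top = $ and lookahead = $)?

8

step 1: stack=$ S  input=end read num end $  — expand S ::= C end
step 2: stack=$ end C  input=end read num end $  — expand C ::= end C num
step 3: stack=$ end num C end  input=end read num end $  — match end
step 4: stack=$ end num C  input=read num end $  — expand C ::= read Q
step 5: stack=$ end num Q read  input=read num end $  — match read
step 6: stack=$ end num Q  input=num end $  — expand Q ::= ε
step 7: stack=$ end num  input=num end $  — match num
step 8: stack=$ end  input=end $  — match end
Accept reached after 8 steps.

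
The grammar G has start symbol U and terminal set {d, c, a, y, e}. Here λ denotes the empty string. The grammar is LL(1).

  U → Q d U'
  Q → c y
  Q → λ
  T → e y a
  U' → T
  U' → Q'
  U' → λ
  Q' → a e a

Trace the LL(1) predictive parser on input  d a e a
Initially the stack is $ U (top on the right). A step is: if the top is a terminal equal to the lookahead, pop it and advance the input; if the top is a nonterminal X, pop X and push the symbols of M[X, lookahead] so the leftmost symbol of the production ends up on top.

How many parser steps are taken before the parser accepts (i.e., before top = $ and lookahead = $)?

8

step 1: stack=$ U  input=d a e a $  — expand U → Q d U'
step 2: stack=$ U' d Q  input=d a e a $  — expand Q → λ
step 3: stack=$ U' d  input=d a e a $  — match d
step 4: stack=$ U'  input=a e a $  — expand U' → Q'
step 5: stack=$ Q'  input=a e a $  — expand Q' → a e a
step 6: stack=$ a e a  input=a e a $  — match a
step 7: stack=$ a e  input=e a $  — match e
step 8: stack=$ a  input=a $  — match a
Accept reached after 8 steps.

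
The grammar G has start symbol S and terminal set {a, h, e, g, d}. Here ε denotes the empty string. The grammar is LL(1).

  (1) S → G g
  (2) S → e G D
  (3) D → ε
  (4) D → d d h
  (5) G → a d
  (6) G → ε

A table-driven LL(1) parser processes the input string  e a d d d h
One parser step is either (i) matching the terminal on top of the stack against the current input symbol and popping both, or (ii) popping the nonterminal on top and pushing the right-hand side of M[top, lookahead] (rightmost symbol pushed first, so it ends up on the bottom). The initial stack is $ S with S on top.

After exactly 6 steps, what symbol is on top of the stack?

d

     Stack    Input          Action
  1  $ S      e a d d d h $  expand S → e G D
  2  $ D G e  e a d d d h $  match e
  3  $ D G    a d d d h $    expand G → a d
  4  $ D d a  a d d d h $    match a
  5  $ D d    d d d h $      match d
  6  $ D      d d h $        expand D → d d h
Stack after step 6: $ h d d (top = d).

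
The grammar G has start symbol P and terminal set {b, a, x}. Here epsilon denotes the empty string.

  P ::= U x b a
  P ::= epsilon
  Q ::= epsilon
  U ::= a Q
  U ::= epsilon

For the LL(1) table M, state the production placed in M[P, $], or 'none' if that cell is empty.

FIRST(Q) = {epsilon}
FIRST(U) = {epsilon, a}
FIRST(P) = {epsilon, a, x}  (via U x b a)
FOLLOW(P) includes $ since P is the start symbol.
FOLLOW(P): P appears on no right-hand side. Thus FOLLOW(P) = {$}.
For P ::= U x b a: FIRST(U x b a) = {a, x}, so it goes in M[P, t] for t ∈ {a, x}.
For P ::= epsilon: FIRST(epsilon) = {epsilon}, so it goes in M[P, t] for t ∈ {}; since epsilon ∈ FIRST, also for every t ∈ FOLLOW(P) = {$}.

P ::= epsilon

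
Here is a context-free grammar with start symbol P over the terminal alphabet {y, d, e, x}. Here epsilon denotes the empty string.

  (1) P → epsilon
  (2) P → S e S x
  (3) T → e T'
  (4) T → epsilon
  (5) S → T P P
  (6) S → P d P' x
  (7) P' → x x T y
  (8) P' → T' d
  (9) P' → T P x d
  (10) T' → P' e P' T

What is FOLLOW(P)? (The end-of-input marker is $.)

FIRST(T) = {epsilon, e}
FIRST(P) = {epsilon, d, e}  (via S e S x)
FIRST(S) = {epsilon, d, e}  (via T P P, P d P' x)
FIRST(P') = {d, e, x}  (via T' d, T P x d)
FIRST(T') = {d, e, x}  (via P' e P' T)
FOLLOW(P) includes $ since P is the start symbol.
FOLLOW(S): in P→S e S x (occurrence 1), S is followed by e S x with FIRST {e}; in P→S e S x (occurrence 2), S is followed by x with FIRST {x}. Thus FOLLOW(S) = {e, x}.
FOLLOW(P): in S→T P P (occurrence 1), P is followed by P with FIRST {epsilon, d, e}; in S→T P P (occurrence 1), the suffix after P is nullable, so FOLLOW(P) ⊇ FOLLOW(S) = {e, x}; in S→T P P (occurrence 2), the suffix after P is empty, so FOLLOW(P) ⊇ FOLLOW(S) = {e, x}; in S→P d P' x, P is followed by d P' x with FIRST {d}; in P'→T P x d, P is followed by x d with FIRST {x}. Thus FOLLOW(P) = {$, d, e, x}.
FOLLOW(T): in S→T P P, T is followed by P P with FIRST {epsilon, d, e}; in S→T P P, the suffix after T is nullable, so FOLLOW(T) ⊇ FOLLOW(S) = {e, x}; in P'→x x T y, T is followed by y with FIRST {y}; in P'→T P x d, T is followed by P x d with FIRST {d, e, x}; in T'→P' e P' T, the suffix after T is empty, so FOLLOW(T) ⊇ FOLLOW(T') = {d, e, x, y}. Thus FOLLOW(T) = {d, e, x, y}.
FOLLOW(T'): in T→e T', the suffix after T' is empty, so FOLLOW(T') ⊇ FOLLOW(T) = {d, e, x, y}; in P'→T' d, T' is followed by d with FIRST {d}. Thus FOLLOW(T') = {d, e, x, y}.
FOLLOW(P'): in S→P d P' x, P' is followed by x with FIRST {x}; in T'→P' e P' T (occurrence 1), P' is followed by e P' T with FIRST {e}; in T'→P' e P' T (occurrence 2), P' is followed by T with FIRST {epsilon, e}; in T'→P' e P' T (occurrence 2), the suffix after P' is nullable, so FOLLOW(P') ⊇ FOLLOW(T') = {d, e, x, y}. Thus FOLLOW(P') = {d, e, x, y}.

{$, d, e, x}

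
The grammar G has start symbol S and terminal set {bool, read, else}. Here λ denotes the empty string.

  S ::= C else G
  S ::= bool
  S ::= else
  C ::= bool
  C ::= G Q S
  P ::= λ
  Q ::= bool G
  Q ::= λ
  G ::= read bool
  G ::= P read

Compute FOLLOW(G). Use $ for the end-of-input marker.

{$, bool, else, read}

FIRST(P) = {λ}
FIRST(Q) = {λ, bool}
FIRST(G) = {read}  (via P read)
FIRST(C) = {bool, read}  (via G Q S)
FIRST(S) = {bool, else, read}  (via C else G)
FOLLOW(S) includes $ since S is the start symbol.
FOLLOW(C): in S::=C else G, C is followed by else G with FIRST {else}. Thus FOLLOW(C) = {else}.
FOLLOW(S): in C::=G Q S, the suffix after S is empty, so FOLLOW(S) ⊇ FOLLOW(C) = {else}. Thus FOLLOW(S) = {$, else}.
FOLLOW(P): in G::=P read, P is followed by read with FIRST {read}. Thus FOLLOW(P) = {read}.
FOLLOW(Q): in C::=G Q S, Q is followed by S with FIRST {bool, else, read}. Thus FOLLOW(Q) = {bool, else, read}.
FOLLOW(G): in S::=C else G, the suffix after G is empty, so FOLLOW(G) ⊇ FOLLOW(S) = {$, else}; in C::=G Q S, G is followed by Q S with FIRST {bool, else, read}; in Q::=bool G, the suffix after G is empty, so FOLLOW(G) ⊇ FOLLOW(Q) = {bool, else, read}. Thus FOLLOW(G) = {$, bool, else, read}.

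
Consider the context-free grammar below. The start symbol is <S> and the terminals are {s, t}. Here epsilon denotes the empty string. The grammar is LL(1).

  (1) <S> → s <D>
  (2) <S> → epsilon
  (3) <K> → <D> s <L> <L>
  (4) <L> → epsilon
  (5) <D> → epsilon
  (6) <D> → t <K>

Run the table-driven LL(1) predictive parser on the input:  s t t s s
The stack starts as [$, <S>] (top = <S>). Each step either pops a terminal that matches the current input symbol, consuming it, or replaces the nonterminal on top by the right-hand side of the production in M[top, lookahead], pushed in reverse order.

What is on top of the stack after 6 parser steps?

t

step 1: stack=$ <S>  input=s t t s s $  — expand <S> → s <D>
step 2: stack=$ <D> s  input=s t t s s $  — match s
step 3: stack=$ <D>  input=t t s s $  — expand <D> → t <K>
step 4: stack=$ <K> t  input=t t s s $  — match t
step 5: stack=$ <K>  input=t s s $  — expand <K> → <D> s <L> <L>
step 6: stack=$ <L> <L> s <D>  input=t s s $  — expand <D> → t <K>
Stack after step 6: $ <L> <L> s <K> t (top = t).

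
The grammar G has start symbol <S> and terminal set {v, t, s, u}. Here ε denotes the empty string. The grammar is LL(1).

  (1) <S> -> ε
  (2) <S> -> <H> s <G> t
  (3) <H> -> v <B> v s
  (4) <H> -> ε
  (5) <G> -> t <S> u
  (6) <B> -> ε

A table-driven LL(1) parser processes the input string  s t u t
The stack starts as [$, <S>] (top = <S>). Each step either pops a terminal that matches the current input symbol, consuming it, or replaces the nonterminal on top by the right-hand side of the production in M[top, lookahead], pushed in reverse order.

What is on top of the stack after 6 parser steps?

u

step 1: stack=$ <S>  input=s t u t $  — expand <S> -> <H> s <G> t
step 2: stack=$ t <G> s <H>  input=s t u t $  — expand <H> -> ε
step 3: stack=$ t <G> s  input=s t u t $  — match s
step 4: stack=$ t <G>  input=t u t $  — expand <G> -> t <S> u
step 5: stack=$ t u <S> t  input=t u t $  — match t
step 6: stack=$ t u <S>  input=u t $  — expand <S> -> ε
Stack after step 6: $ t u (top = u).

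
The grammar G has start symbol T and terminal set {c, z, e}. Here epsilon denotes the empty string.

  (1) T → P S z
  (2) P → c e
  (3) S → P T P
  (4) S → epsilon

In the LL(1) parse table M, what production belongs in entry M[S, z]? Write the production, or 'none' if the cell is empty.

S → epsilon

FIRST(P): from P→c e we get {c}. So FIRST(P) = {c}.
FIRST(T): from T→P S z we get {c}. So FIRST(T) = {c}.
FIRST(S): from S→P T P we get {c}; from S→epsilon we get {epsilon}. So FIRST(S) = {epsilon, c}.
FOLLOW(T) includes $ since T is the start symbol.
FOLLOW(S): in T→P S z, S is followed by z with FIRST {z}. Thus FOLLOW(S) = {z}.
For S → P T P: FIRST(P T P) = {c}, so it goes in M[S, t] for t ∈ {c}.
For S → epsilon: FIRST(epsilon) = {epsilon}, so it goes in M[S, t] for t ∈ {}; since epsilon ∈ FIRST, also for every t ∈ FOLLOW(S) = {z}.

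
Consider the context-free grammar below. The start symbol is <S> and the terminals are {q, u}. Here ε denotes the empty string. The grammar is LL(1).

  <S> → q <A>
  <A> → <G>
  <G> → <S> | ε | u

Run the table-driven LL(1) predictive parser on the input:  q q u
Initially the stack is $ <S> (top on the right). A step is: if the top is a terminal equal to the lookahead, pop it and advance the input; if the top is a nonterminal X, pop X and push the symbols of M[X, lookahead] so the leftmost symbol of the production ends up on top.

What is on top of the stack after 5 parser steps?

     Stack    Input    Action
  1  $ <S>    q q u $  expand <S> → q <A>
  2  $ <A> q  q q u $  match q
  3  $ <A>    q u $    expand <A> → <G>
  4  $ <G>    q u $    expand <G> → <S>
  5  $ <S>    q u $    expand <S> → q <A>
Stack after step 5: $ <A> q (top = q).

q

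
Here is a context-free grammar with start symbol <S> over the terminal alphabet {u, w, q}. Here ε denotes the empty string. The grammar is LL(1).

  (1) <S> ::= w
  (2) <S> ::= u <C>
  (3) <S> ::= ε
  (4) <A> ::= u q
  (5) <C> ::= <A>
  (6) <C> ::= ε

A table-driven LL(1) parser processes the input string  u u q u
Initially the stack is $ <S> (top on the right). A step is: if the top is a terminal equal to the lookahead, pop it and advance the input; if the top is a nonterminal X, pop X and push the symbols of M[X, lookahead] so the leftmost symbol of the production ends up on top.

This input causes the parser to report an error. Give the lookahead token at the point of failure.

step 1: stack=$ <S>  input=u u q u $  — expand <S> ::= u <C>
step 2: stack=$ <C> u  input=u u q u $  — match u
step 3: stack=$ <C>  input=u q u $  — expand <C> ::= <A>
step 4: stack=$ <A>  input=u q u $  — expand <A> ::= u q
step 5: stack=$ q u  input=u q u $  — match u
step 6: stack=$ q  input=q u $  — match q
step 7: stack=$  input=u $  — error: stack empty but input remains

u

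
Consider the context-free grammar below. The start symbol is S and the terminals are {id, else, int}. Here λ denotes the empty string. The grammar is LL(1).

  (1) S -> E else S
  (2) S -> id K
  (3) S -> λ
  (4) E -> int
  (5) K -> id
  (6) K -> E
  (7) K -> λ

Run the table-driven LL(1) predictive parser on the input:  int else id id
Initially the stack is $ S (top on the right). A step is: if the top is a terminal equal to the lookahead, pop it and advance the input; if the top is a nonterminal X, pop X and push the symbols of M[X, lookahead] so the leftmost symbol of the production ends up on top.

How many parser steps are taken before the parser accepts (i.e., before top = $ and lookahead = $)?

8

step 1: stack=$ S  input=int else id id $  — expand S -> E else S
step 2: stack=$ S else E  input=int else id id $  — expand E -> int
step 3: stack=$ S else int  input=int else id id $  — match int
step 4: stack=$ S else  input=else id id $  — match else
step 5: stack=$ S  input=id id $  — expand S -> id K
step 6: stack=$ K id  input=id id $  — match id
step 7: stack=$ K  input=id $  — expand K -> id
step 8: stack=$ id  input=id $  — match id
Accept reached after 8 steps.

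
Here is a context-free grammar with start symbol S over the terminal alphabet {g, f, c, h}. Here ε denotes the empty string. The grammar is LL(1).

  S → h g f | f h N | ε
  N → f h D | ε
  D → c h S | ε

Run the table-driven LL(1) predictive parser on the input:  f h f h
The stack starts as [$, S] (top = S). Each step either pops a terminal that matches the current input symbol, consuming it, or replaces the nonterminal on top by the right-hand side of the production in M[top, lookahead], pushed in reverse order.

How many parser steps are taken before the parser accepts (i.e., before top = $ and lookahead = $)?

     Stack    Input      Action
  1  $ S      f h f h $  expand S → f h N
  2  $ N h f  f h f h $  match f
  3  $ N h    h f h $    match h
  4  $ N      f h $      expand N → f h D
  5  $ D h f  f h $      match f
  6  $ D h    h $        match h
  7  $ D      $          expand D → ε
Accept reached after 7 steps.

7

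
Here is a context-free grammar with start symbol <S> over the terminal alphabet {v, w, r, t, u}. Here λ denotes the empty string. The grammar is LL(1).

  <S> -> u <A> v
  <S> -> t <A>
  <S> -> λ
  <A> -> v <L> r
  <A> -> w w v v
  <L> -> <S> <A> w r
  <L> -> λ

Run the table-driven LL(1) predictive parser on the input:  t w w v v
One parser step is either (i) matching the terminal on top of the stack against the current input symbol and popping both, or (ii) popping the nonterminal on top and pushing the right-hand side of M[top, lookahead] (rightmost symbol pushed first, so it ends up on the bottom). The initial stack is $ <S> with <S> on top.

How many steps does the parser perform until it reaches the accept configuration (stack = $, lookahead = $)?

7

step 1: stack=$ <S>  input=t w w v v $  — expand <S> -> t <A>
step 2: stack=$ <A> t  input=t w w v v $  — match t
step 3: stack=$ <A>  input=w w v v $  — expand <A> -> w w v v
step 4: stack=$ v v w w  input=w w v v $  — match w
step 5: stack=$ v v w  input=w v v $  — match w
step 6: stack=$ v v  input=v v $  — match v
step 7: stack=$ v  input=v $  — match v
Accept reached after 7 steps.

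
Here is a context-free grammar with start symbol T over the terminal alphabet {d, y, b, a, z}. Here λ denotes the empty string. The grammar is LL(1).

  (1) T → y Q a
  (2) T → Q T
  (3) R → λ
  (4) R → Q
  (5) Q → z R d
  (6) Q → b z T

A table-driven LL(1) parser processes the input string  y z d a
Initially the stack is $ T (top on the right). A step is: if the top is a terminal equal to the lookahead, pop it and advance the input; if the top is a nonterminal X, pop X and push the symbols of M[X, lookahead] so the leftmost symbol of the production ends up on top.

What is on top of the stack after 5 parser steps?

     Stack      Input      Action
  1  $ T        y z d a $  expand T → y Q a
  2  $ a Q y    y z d a $  match y
  3  $ a Q      z d a $    expand Q → z R d
  4  $ a d R z  z d a $    match z
  5  $ a d R    d a $      expand R → λ
Stack after step 5: $ a d (top = d).

d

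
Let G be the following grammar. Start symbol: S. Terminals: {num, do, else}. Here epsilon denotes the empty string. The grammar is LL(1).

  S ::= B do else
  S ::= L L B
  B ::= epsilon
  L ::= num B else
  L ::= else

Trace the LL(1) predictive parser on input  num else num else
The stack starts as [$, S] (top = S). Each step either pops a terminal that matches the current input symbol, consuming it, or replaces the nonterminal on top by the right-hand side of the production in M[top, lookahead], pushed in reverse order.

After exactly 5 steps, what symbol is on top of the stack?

L

     Stack             Input                Action
  1  $ S               num else num else $  expand S ::= L L B
  2  $ B L L           num else num else $  expand L ::= num B else
  3  $ B L else B num  num else num else $  match num
  4  $ B L else B      else num else $      expand B ::= epsilon
  5  $ B L else        else num else $      match else
Stack after step 5: $ B L (top = L).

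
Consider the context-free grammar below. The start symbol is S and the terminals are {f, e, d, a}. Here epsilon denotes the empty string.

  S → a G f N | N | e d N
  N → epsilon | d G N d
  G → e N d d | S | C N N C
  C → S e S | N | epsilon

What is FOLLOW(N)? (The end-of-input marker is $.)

{$, a, d, e, f}

FIRST(N): from N→epsilon we get {epsilon}; from N→d G N d we get {d}. So FIRST(N) = {epsilon, d}.
FIRST(S): from S→a G f N we get {a}; from S→N we get {epsilon, d}; from S→e d N we get {e}. So FIRST(S) = {epsilon, a, d, e}.
FIRST(C): from C→S e S we get {a, d, e}; from C→N we get {epsilon, d}; from C→epsilon we get {epsilon}. So FIRST(C) = {epsilon, a, d, e}.
FIRST(G): from G→e N d d we get {e}; from G→S we get {epsilon, a, d, e}; from G→C N N C we get {epsilon, a, d, e}. So FIRST(G) = {epsilon, a, d, e}.
FOLLOW(S) includes $ since S is the start symbol.
FOLLOW(G): in S→a G f N, G is followed by f N with FIRST {f}; in N→d G N d, G is followed by N d with FIRST {d}. Thus FOLLOW(G) = {d, f}.
FOLLOW(C): in G→C N N C (occurrence 1), C is followed by N N C with FIRST {epsilon, a, d, e}; in G→C N N C (occurrence 1), the suffix after C is nullable, so FOLLOW(C) ⊇ FOLLOW(G) = {d, f}; in G→C N N C (occurrence 2), the suffix after C is empty, so FOLLOW(C) ⊇ FOLLOW(G) = {d, f}. Thus FOLLOW(C) = {a, d, e, f}.
FOLLOW(S): in G→S, the suffix after S is empty, so FOLLOW(S) ⊇ FOLLOW(G) = {d, f}; in C→S e S (occurrence 1), S is followed by e S with FIRST {e}; in C→S e S (occurrence 2), the suffix after S is empty, so FOLLOW(S) ⊇ FOLLOW(C) = {a, d, e, f}. Thus FOLLOW(S) = {$, a, d, e, f}.
FOLLOW(N): in S→a G f N, the suffix after N is empty, so FOLLOW(N) ⊇ FOLLOW(S) = {$, a, d, e, f}; in S→N, the suffix after N is empty, so FOLLOW(N) ⊇ FOLLOW(S) = {$, a, d, e, f}; in S→e d N, the suffix after N is empty, so FOLLOW(N) ⊇ FOLLOW(S) = {$, a, d, e, f}; in N→d G N d, N is followed by d with FIRST {d}; in G→e N d d, N is followed by d d with FIRST {d}; in G→C N N C (occurrence 1), N is followed by N C with FIRST {epsilon, a, d, e}; in G→C N N C (occurrence 1), the suffix after N is nullable, so FOLLOW(N) ⊇ FOLLOW(G) = {d, f}; in G→C N N C (occurrence 2), N is followed by C with FIRST {epsilon, a, d, e}; in G→C N N C (occurrence 2), the suffix after N is nullable, so FOLLOW(N) ⊇ FOLLOW(G) = {d, f}; in C→N, the suffix after N is empty, so FOLLOW(N) ⊇ FOLLOW(C) = {a, d, e, f}. Thus FOLLOW(N) = {$, a, d, e, f}.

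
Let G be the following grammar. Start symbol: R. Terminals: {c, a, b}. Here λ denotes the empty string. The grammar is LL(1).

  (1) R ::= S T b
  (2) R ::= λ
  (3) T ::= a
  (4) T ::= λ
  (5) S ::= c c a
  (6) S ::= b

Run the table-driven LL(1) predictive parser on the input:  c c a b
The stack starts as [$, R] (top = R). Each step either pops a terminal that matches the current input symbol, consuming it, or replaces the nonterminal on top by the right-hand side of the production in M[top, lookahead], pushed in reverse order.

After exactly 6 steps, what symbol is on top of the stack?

     Stack        Input      Action
  1  $ R          c c a b $  expand R ::= S T b
  2  $ b T S      c c a b $  expand S ::= c c a
  3  $ b T a c c  c c a b $  match c
  4  $ b T a c    c a b $    match c
  5  $ b T a      a b $      match a
  6  $ b T        b $        expand T ::= λ
Stack after step 6: $ b (top = b).

b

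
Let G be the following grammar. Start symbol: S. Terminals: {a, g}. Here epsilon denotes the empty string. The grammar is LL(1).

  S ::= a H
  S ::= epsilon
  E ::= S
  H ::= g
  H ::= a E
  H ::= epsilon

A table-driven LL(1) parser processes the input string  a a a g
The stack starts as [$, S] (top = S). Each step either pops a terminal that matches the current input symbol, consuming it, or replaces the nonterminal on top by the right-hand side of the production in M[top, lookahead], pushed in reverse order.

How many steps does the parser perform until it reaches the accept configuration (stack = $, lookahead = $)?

9

step 1: stack=$ S  input=a a a g $  — expand S ::= a H
step 2: stack=$ H a  input=a a a g $  — match a
step 3: stack=$ H  input=a a g $  — expand H ::= a E
step 4: stack=$ E a  input=a a g $  — match a
step 5: stack=$ E  input=a g $  — expand E ::= S
step 6: stack=$ S  input=a g $  — expand S ::= a H
step 7: stack=$ H a  input=a g $  — match a
step 8: stack=$ H  input=g $  — expand H ::= g
step 9: stack=$ g  input=g $  — match g
Accept reached after 9 steps.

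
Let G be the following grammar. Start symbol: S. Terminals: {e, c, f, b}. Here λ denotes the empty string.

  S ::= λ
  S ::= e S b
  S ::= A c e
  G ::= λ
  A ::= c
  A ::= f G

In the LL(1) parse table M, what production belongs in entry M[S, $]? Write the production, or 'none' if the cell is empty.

S ::= λ

FIRST(G): from G::=λ we get {λ}. So FIRST(G) = {λ}.
FIRST(A): from A::=c we get {c}; from A::=f G we get {f}. So FIRST(A) = {c, f}.
FIRST(S): from S::=λ we get {λ}; from S::=e S b we get {e}; from S::=A c e we get {c, f}. So FIRST(S) = {λ, c, e, f}.
FOLLOW(S) includes $ since S is the start symbol.
FOLLOW(S): in S::=e S b, S is followed by b with FIRST {b}. Thus FOLLOW(S) = {$, b}.
For S ::= λ: FIRST(λ) = {λ}, so it goes in M[S, t] for t ∈ {}; since λ ∈ FIRST, also for every t ∈ FOLLOW(S) = {$, b}.
For S ::= e S b: FIRST(e S b) = {e}, so it goes in M[S, t] for t ∈ {e}.
For S ::= A c e: FIRST(A c e) = {c, f}, so it goes in M[S, t] for t ∈ {c, f}.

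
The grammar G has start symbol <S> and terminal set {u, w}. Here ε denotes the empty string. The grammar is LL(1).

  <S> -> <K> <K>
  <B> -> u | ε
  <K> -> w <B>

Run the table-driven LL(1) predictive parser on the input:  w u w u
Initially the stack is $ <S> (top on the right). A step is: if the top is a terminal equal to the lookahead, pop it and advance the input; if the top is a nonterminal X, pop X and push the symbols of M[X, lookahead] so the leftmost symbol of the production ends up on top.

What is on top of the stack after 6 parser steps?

w

step 1: stack=$ <S>  input=w u w u $  — expand <S> -> <K> <K>
step 2: stack=$ <K> <K>  input=w u w u $  — expand <K> -> w <B>
step 3: stack=$ <K> <B> w  input=w u w u $  — match w
step 4: stack=$ <K> <B>  input=u w u $  — expand <B> -> u
step 5: stack=$ <K> u  input=u w u $  — match u
step 6: stack=$ <K>  input=w u $  — expand <K> -> w <B>
Stack after step 6: $ <B> w (top = w).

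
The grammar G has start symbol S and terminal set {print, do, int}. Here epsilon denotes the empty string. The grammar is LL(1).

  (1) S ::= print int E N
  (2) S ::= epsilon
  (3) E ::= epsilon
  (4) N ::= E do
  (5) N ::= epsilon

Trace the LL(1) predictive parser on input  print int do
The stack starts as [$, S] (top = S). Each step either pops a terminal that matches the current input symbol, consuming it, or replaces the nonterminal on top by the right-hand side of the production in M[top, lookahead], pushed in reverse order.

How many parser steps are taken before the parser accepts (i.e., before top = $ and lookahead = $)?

7

step 1: stack=$ S  input=print int do $  — expand S ::= print int E N
step 2: stack=$ N E int print  input=print int do $  — match print
step 3: stack=$ N E int  input=int do $  — match int
step 4: stack=$ N E  input=do $  — expand E ::= epsilon
step 5: stack=$ N  input=do $  — expand N ::= E do
step 6: stack=$ do E  input=do $  — expand E ::= epsilon
step 7: stack=$ do  input=do $  — match do
Accept reached after 7 steps.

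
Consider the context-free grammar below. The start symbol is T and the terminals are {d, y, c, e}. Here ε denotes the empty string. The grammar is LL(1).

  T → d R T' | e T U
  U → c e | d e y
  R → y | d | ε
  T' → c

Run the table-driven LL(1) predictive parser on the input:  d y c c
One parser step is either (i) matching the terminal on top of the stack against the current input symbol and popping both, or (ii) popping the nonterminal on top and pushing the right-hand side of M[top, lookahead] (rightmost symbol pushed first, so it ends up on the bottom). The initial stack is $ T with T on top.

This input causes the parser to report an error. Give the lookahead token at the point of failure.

step 1: stack=$ T  input=d y c c $  — expand T → d R T'
step 2: stack=$ T' R d  input=d y c c $  — match d
step 3: stack=$ T' R  input=y c c $  — expand R → y
step 4: stack=$ T' y  input=y c c $  — match y
step 5: stack=$ T'  input=c c $  — expand T' → c
step 6: stack=$ c  input=c c $  — match c
step 7: stack=$  input=c $  — error: stack empty but input remains

c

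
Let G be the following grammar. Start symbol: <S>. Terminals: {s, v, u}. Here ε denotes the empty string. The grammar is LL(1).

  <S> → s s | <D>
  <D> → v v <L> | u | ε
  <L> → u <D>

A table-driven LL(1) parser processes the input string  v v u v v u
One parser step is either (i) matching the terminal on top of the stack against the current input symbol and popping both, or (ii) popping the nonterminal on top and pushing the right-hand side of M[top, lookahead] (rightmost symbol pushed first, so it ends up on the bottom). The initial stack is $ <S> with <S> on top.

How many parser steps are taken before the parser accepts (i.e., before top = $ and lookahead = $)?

12

      Stack      Input          Action
   1  $ <S>      v v u v v u $  expand <S> → <D>
   2  $ <D>      v v u v v u $  expand <D> → v v <L>
   3  $ <L> v v  v v u v v u $  match v
   4  $ <L> v    v u v v u $    match v
   5  $ <L>      u v v u $      expand <L> → u <D>
   6  $ <D> u    u v v u $      match u
   7  $ <D>      v v u $        expand <D> → v v <L>
   8  $ <L> v v  v v u $        match v
   9  $ <L> v    v u $          match v
  10  $ <L>      u $            expand <L> → u <D>
  11  $ <D> u    u $            match u
  12  $ <D>      $              expand <D> → ε
Accept reached after 12 steps.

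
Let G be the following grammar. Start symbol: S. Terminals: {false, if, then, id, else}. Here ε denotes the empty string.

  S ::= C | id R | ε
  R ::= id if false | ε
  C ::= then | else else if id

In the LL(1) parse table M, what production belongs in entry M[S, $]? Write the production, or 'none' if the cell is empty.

S ::= ε

FIRST(R) = {ε, id}
FIRST(C) = {else, then}
FIRST(S) = {ε, else, id, then}  (via C)
FOLLOW(S) includes $ since S is the start symbol.
FOLLOW(S): S appears on no right-hand side. Thus FOLLOW(S) = {$}.
For S ::= C: FIRST(C) = {else, then}, so it goes in M[S, t] for t ∈ {else, then}.
For S ::= id R: FIRST(id R) = {id}, so it goes in M[S, t] for t ∈ {id}.
For S ::= ε: FIRST(ε) = {ε}, so it goes in M[S, t] for t ∈ {}; since ε ∈ FIRST, also for every t ∈ FOLLOW(S) = {$}.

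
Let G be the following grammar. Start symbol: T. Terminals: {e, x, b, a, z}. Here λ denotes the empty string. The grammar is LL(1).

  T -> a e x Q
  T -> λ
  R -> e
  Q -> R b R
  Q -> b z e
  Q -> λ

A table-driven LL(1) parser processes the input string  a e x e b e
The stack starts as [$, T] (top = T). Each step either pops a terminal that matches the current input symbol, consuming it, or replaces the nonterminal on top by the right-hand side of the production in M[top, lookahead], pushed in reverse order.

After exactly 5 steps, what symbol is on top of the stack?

step 1: stack=$ T  input=a e x e b e $  — expand T -> a e x Q
step 2: stack=$ Q x e a  input=a e x e b e $  — match a
step 3: stack=$ Q x e  input=e x e b e $  — match e
step 4: stack=$ Q x  input=x e b e $  — match x
step 5: stack=$ Q  input=e b e $  — expand Q -> R b R
Stack after step 5: $ R b R (top = R).

R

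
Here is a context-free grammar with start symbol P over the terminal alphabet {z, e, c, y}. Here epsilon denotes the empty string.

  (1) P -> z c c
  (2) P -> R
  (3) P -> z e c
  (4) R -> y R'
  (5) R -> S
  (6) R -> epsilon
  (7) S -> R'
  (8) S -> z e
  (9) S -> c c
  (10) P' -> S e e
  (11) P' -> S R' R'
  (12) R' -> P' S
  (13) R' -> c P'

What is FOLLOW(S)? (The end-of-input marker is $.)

FIRST(P): from P->z c c we get {z}; from P->R we get {epsilon, c, y, z}; from P->z e c we get {z}. So FIRST(P) = {epsilon, c, y, z}.
FIRST(R): from R->y R' we get {y}; from R->S we get {c, z}; from R->epsilon we get {epsilon}. So FIRST(R) = {epsilon, c, y, z}.
FIRST(S): from S->R' we get {c, z}; from S->z e we get {z}; from S->c c we get {c}. So FIRST(S) = {c, z}.
FIRST(P'): from P'->S e e we get {c, z}; from P'->S R' R' we get {c, z}. So FIRST(P') = {c, z}.
FIRST(R'): from R'->P' S we get {c, z}; from R'->c P' we get {c}. So FIRST(R') = {c, z}.
FOLLOW(P) includes $ since P is the start symbol.
FOLLOW(P): P appears on no right-hand side. Thus FOLLOW(P) = {$}.
FOLLOW(R): in P->R, the suffix after R is empty, so FOLLOW(R) ⊇ FOLLOW(P) = {$}. Thus FOLLOW(R) = {$}.
FOLLOW(S): in R->S, the suffix after S is empty, so FOLLOW(S) ⊇ FOLLOW(R) = {$}; in P'->S e e, S is followed by e e with FIRST {e}; in P'->S R' R', S is followed by R' R' with FIRST {c, z}; in R'->P' S, the suffix after S is empty, so FOLLOW(S) ⊇ FOLLOW(R') = {$, c, e, z}. Thus FOLLOW(S) = {$, c, e, z}.
FOLLOW(P'): in R'->P' S, P' is followed by S with FIRST {c, z}; in R'->c P', the suffix after P' is empty, so FOLLOW(P') ⊇ FOLLOW(R') = {$, c, e, z}. Thus FOLLOW(P') = {$, c, e, z}.
FOLLOW(R'): in R->y R', the suffix after R' is empty, so FOLLOW(R') ⊇ FOLLOW(R) = {$}; in S->R', the suffix after R' is empty, so FOLLOW(R') ⊇ FOLLOW(S) = {$, c, e, z}; in P'->S R' R' (occurrence 1), R' is followed by R' with FIRST {c, z}; in P'->S R' R' (occurrence 2), the suffix after R' is empty, so FOLLOW(R') ⊇ FOLLOW(P') = {$, c, e, z}. Thus FOLLOW(R') = {$, c, e, z}.

{$, c, e, z}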